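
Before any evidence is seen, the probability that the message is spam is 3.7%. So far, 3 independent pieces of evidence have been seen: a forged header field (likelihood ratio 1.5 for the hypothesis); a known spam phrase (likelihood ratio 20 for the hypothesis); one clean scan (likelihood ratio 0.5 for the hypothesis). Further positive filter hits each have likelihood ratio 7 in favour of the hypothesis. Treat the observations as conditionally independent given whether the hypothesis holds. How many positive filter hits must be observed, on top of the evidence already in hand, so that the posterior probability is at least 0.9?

Prior odds = 0.037/0.963 = 37/963.
Combined Bayes factor of the evidence already in hand = 1.5 × 20 × 0.5 = 15.
Odds after that evidence = (37/963) × 15 = 185/321.
Target odds = 0.9/0.1 = 9.
Need 7ⁿ ≥ 9 ÷ (185/321) = 2889/185.
7¹ = 7 falls short of 2889/185 but 7² = 49 reaches it, so n = 2.

2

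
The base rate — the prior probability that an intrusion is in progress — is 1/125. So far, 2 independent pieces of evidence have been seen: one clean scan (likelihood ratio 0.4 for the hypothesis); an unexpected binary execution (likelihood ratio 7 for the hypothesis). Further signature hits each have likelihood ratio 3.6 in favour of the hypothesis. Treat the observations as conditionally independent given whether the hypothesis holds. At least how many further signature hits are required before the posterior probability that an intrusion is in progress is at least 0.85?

Prior odds = 0.008/0.992 = 1/124.
Combined Bayes factor of the evidence already in hand = 0.4 × 7 = 2.8.
Odds after that evidence = (1/124) × 2.8 = 7/310.
Target odds = 0.85/0.15 = 17/3.
Need 3.6ⁿ ≥ 17/3 ÷ (7/310) = 5270/21.
3.6⁴ = 167.9616 falls short of 5270/21 but 3.6⁵ = 604.66176 reaches it, so n = 5.

5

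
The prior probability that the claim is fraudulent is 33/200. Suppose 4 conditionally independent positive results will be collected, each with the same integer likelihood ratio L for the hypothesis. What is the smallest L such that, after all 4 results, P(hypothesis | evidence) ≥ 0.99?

Prior odds = 0.165/0.835 = 33/167.
Target odds = 0.99/0.01 = 99.
Need L⁴ ≥ 99 ÷ (33/167) = 501.
4⁴ = 256 < 501 ≤ 625 = 5⁴, so L = 5.

5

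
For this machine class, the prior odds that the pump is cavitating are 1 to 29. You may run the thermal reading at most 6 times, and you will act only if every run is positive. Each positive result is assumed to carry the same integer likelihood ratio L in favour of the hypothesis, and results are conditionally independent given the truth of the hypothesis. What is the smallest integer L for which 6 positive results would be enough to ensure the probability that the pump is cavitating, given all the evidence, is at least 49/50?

4

Prior odds = 1/29.
Target odds = 0.98/0.02 = 49.
Need L⁶ ≥ 49 ÷ (1/29) = 1421.
3⁶ = 729 < 1421 ≤ 4096 = 4⁶, so L = 4.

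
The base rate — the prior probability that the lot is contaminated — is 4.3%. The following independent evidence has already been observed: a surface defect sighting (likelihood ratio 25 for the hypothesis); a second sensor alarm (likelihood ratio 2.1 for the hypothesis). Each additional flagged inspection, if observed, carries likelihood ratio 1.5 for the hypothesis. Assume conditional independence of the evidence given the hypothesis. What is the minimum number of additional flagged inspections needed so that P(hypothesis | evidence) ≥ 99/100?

10

Prior odds = 0.043/0.957 = 43/957.
Combined Bayes factor of the evidence already in hand = 25 × 2.1 = 52.5.
Odds after that evidence = (43/957) × 52.5 = 1505/638.
Target odds = 0.99/0.01 = 99.
Need 1.5ⁿ ≥ 99 ÷ (1505/638) = 63162/1505.
1.5⁹ = 19683/512 falls short of 63162/1505 but 1.5¹⁰ = 59049/1024 reaches it, so n = 10.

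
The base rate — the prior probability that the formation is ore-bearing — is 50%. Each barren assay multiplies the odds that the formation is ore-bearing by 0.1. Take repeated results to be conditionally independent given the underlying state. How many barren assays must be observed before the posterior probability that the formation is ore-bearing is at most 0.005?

Prior odds: 0.5 ÷ 0.5 = 1.
Likelihood ratio per barren assay = 0.1.
Target posterior odds = 0.005/0.995 = 1/199.
Need 1 × 0.1ⁿ ≤ 1/199, i.e. 0.1ⁿ ≤ 1/199.
0.1² = 0.01 is still above 1/199 but 0.1³ = 0.001 is at or below it, so n = 3.

3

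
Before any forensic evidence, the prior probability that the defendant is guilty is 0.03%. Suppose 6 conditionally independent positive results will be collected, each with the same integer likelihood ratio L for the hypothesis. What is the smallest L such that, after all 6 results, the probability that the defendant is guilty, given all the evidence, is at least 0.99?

9

Prior odds = 0.0003/0.9997 = 3/9997.
Target odds = 0.99/0.01 = 99.
Need L⁶ ≥ 99 ÷ (3/9997) = 329901.
8⁶ = 262144 < 329901 ≤ 531441 = 9⁶, so L = 9.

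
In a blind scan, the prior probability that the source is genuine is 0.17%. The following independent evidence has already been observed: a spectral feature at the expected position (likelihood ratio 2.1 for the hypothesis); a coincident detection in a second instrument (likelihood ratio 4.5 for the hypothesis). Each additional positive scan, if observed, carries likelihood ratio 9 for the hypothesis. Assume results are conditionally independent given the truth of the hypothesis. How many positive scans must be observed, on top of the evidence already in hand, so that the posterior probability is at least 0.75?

3

Prior odds = 0.0017/0.9983 = 17/9983.
Combined Bayes factor of the evidence already in hand = 2.1 × 4.5 = 9.45.
Odds after that evidence = (17/9983) × 9.45 = 3213/199660.
Target odds = 0.75/0.25 = 3.
Need 9ⁿ ≥ 3 ÷ (3213/199660) = 199660/1071.
9² = 81 falls short of 199660/1071 but 9³ = 729 reaches it, so n = 3.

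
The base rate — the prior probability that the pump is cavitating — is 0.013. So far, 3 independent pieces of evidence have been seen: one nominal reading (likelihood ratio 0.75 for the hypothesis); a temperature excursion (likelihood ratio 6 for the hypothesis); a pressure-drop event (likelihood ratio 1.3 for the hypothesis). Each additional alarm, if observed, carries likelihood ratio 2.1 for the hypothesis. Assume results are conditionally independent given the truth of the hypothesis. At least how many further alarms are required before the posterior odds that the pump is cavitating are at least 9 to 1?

7

Prior odds = 0.013/0.987 = 13/987.
Combined Bayes factor of the evidence already in hand = 0.75 × 6 × 1.3 = 5.85.
Odds after that evidence = (13/987) × 5.85 = 507/6580.
Target odds = 9.
Need 2.1ⁿ ≥ 9 ÷ (507/6580) = 19740/169.
2.1⁶ = 85766121/1000000 falls short of 19740/169 but 2.1⁷ ≈180.109 reaches it, so n = 7.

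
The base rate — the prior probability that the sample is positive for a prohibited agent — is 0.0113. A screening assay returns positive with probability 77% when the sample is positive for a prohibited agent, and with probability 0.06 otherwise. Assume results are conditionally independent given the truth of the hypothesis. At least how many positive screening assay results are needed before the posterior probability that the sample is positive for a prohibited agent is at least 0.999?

Prior odds: 0.0113 ÷ 0.9887 = 113/9887.
Likelihood ratio of a positive result = 0.77/0.06 = 77/6.
Target odds: 0.999 ÷ 0.001 = 999.
Need (113/9887) × (77/6)ⁿ ≥ 999, i.e. (77/6)ⁿ ≥ 9877113/113.
(77/6)⁴ = 35153041/1296 falls short of 9877113/113 but (77/6)⁵ ≈348095 reaches it, so n = 5.

5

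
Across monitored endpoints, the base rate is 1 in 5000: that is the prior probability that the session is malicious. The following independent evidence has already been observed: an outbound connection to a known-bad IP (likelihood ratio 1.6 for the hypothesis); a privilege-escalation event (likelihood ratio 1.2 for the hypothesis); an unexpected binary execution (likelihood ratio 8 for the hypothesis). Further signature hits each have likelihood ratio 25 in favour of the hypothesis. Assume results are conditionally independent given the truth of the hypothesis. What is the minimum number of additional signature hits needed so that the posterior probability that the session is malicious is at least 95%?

Prior odds = 0.0002/0.9998 = 1/4999.
Combined Bayes factor of the evidence already in hand = 1.6 × 1.2 × 8 = 15.36.
Odds after that evidence = (1/4999) × 15.36 = 384/124975.
Target odds = 0.95/0.05 = 19.
Need 25ⁿ ≥ 19 ÷ (384/124975) = 2374525/384.
25² = 625 falls short of 2374525/384 but 25³ = 15625 reaches it, so n = 3.

3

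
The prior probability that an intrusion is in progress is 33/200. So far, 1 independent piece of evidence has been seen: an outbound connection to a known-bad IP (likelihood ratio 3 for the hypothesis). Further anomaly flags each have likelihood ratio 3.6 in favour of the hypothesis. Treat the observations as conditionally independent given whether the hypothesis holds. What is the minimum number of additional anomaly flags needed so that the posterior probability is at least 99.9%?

6

Prior odds = 0.165/0.835 = 33/167.
Bayes factor of the evidence already in hand = 3.
Odds after that evidence = (33/167) × 3 = 99/167.
Target odds = 0.999/0.001 = 999.
Need 3.6ⁿ ≥ 999 ÷ (99/167) = 18537/11.
3.6⁵ = 604.66176 falls short of 18537/11 but 3.6⁶ = 34012224/15625 reaches it, so n = 6.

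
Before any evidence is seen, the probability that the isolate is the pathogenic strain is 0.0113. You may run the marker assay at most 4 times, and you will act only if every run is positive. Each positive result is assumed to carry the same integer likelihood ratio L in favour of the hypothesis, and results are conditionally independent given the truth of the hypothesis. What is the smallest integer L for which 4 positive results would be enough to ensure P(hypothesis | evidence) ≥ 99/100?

10

Prior odds = 0.0113/0.9887 = 113/9887.
Target odds = 0.99/0.01 = 99.
Need L⁴ ≥ 99 ÷ (113/9887) = 978813/113.
9⁴ = 6561 < 978813/113 ≤ 10000 = 10⁴, so L = 10.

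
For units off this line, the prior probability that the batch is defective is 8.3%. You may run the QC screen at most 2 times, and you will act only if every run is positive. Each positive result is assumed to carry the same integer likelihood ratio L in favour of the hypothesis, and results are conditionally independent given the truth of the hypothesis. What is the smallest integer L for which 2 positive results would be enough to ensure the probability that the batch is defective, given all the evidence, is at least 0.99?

Prior odds = 0.083/0.917 = 83/917.
Target odds = 0.99/0.01 = 99.
Need L² ≥ 99 ÷ (83/917) = 90783/83.
33² = 1089 < 90783/83 ≤ 1156 = 34², so L = 34.

34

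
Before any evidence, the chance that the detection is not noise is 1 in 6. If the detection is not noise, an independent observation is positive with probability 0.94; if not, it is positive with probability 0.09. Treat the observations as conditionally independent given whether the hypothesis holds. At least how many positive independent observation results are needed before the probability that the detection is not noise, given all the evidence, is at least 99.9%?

4

Prior odds = (1/6)/(5/6) = 0.2.
Likelihood ratio of a positive = 0.94/0.09 = 94/9.
Target odds: 0.999 ÷ 0.001 = 999.
Need 0.2 × (94/9)ⁿ ≥ 999, i.e. (94/9)ⁿ ≥ 4995.
(94/9)³ = 830584/729 falls short of 4995 but (94/9)⁴ = 78074896/6561 reaches it, so n = 4.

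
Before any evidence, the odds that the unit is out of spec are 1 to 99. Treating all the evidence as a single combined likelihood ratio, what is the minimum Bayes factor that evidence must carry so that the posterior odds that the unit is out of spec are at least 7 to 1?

Prior odds = 1/99.
Target odds = 7.
Required Bayes factor = 7 ÷ (1/99) = 693.

693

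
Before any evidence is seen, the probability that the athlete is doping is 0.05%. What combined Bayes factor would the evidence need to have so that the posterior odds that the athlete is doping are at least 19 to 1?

Prior odds = 0.0005/0.9995 = 1/1999.
Target odds = 19.
Required Bayes factor = 19 ÷ (1/1999) = 37981.

37981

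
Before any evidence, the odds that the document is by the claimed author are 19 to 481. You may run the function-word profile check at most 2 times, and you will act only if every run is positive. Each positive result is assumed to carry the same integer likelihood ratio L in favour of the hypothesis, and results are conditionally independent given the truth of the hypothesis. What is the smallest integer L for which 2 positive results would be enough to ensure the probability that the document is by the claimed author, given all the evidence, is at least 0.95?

22

Prior odds = 19/481.
Target odds = 0.95/0.05 = 19.
Need L² ≥ 19 ÷ (19/481) = 481.
21² = 441 < 481 ≤ 484 = 22², so L = 22.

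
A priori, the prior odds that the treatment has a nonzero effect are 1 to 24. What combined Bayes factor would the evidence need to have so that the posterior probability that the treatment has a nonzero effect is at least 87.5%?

Prior odds = 1/24.
Target odds = 0.875/0.125 = 7.
Required Bayes factor = 7 ÷ (1/24) = 168.

168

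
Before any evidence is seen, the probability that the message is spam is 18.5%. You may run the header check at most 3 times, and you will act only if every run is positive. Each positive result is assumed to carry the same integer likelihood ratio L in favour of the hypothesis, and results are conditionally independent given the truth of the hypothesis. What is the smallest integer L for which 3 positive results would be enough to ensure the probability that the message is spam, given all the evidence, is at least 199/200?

10

Prior odds = 0.185/0.815 = 37/163.
Target odds = 0.995/0.005 = 199.
Need L³ ≥ 199 ÷ (37/163) = 32437/37.
9³ = 729 < 32437/37 ≤ 1000 = 10³, so L = 10.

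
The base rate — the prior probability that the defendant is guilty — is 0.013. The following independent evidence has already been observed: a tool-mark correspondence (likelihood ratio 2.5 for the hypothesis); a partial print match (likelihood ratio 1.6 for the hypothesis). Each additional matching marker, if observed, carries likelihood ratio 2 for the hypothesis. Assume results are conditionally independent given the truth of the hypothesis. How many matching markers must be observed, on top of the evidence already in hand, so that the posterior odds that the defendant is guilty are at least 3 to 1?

Prior odds = 0.013/0.987 = 13/987.
Combined Bayes factor of the evidence already in hand = 2.5 × 1.6 = 4.
Odds after that evidence = (13/987) × 4 = 52/987.
Target odds = 3.
Need 2ⁿ ≥ 3 ÷ (52/987) = 2961/52.
2⁵ = 32 falls short of 2961/52 but 2⁶ = 64 reaches it, so n = 6.

6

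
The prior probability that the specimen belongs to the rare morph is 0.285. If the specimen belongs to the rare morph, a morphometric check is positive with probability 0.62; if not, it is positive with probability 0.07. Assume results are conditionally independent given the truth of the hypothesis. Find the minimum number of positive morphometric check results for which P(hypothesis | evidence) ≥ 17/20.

Prior odds = 0.285/0.715 = 57/143.
Likelihood ratio of a positive = 0.62/0.07 = 62/7.
Target odds: 0.85 ÷ 0.15 = 17/3.
Need (57/143) × (62/7)ⁿ ≥ 17/3, i.e. (62/7)ⁿ ≥ 2431/171.
(62/7)¹ = 62/7 falls short of 2431/171 but (62/7)² = 3844/49 reaches it, so n = 2.

2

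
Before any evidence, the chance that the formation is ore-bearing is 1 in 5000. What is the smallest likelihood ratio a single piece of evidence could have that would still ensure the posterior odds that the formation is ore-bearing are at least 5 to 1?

24995

Prior odds = 0.0002/0.9998 = 1/4999.
Target odds = 5.
Required Bayes factor = 5 ÷ (1/4999) = 24995.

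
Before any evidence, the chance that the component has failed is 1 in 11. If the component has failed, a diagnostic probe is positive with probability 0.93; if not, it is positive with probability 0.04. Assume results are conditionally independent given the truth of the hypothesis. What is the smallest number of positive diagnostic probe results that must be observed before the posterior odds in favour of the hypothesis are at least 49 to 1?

2

Prior odds = (1/11)/(10/11) = 0.1.
Likelihood ratio of a positive = 0.93/0.04 = 23.25.
Target odds = 49.
Need 0.1 × 23.25ⁿ ≥ 49, i.e. 23.25ⁿ ≥ 490.
23.25¹ = 23.25 falls short of 490 but 23.25² = 540.5625 reaches it, so n = 2.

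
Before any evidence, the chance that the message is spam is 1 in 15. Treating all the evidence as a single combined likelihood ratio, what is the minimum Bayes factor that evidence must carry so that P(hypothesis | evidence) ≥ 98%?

686

Prior odds = (1/15)/(14/15) = 1/14.
Target odds = 0.98/0.02 = 49.
Required Bayes factor = 49 ÷ (1/14) = 686.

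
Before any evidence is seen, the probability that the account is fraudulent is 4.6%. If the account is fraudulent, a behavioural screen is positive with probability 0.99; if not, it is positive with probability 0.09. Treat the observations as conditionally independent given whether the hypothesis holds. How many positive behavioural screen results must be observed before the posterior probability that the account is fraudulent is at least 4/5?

2

Prior odds: 0.046 ÷ 0.954 = 23/477.
Likelihood ratio of a positive = 0.99/0.09 = 11.
Target odds: 0.8 ÷ 0.2 = 4.
Need (23/477) × 11ⁿ ≥ 4, i.e. 11ⁿ ≥ 1908/23.
11¹ = 11 falls short of 1908/23 but 11² = 121 reaches it, so n = 2.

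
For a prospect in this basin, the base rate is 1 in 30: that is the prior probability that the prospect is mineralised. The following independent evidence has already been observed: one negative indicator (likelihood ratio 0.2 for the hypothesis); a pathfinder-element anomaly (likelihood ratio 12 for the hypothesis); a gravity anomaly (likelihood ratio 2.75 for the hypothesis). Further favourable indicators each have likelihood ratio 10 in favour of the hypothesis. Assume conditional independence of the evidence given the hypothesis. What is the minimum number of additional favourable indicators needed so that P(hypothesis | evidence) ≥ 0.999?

4

Prior odds = (1/30)/(29/30) = 1/29.
Combined Bayes factor of the evidence already in hand = 0.2 × 12 × 2.75 = 6.6.
Odds after that evidence = (1/29) × 6.6 = 33/145.
Target odds = 0.999/0.001 = 999.
Need 10ⁿ ≥ 999 ÷ (33/145) = 48285/11.
10³ = 1000 falls short of 48285/11 but 10⁴ = 10000 reaches it, so n = 4.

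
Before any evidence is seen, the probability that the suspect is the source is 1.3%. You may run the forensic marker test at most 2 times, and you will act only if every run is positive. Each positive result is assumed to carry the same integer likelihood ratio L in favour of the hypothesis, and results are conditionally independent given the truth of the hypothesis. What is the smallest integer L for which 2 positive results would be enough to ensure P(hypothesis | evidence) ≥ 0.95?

Prior odds = 0.013/0.987 = 13/987.
Target odds = 0.95/0.05 = 19.
Need L² ≥ 19 ÷ (13/987) = 18753/13.
37² = 1369 < 18753/13 ≤ 1444 = 38², so L = 38.

38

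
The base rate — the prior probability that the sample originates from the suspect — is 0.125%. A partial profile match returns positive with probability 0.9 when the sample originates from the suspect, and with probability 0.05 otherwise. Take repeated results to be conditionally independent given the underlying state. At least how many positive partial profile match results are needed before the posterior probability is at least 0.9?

4

Prior odds = 0.00125/0.99875 = 1/799.
Likelihood ratio of a positive result = 0.9/0.05 = 18.
Target odds: 0.9 ÷ 0.1 = 9.
Require 18ⁿ ≥ 9 ÷ (1/799) = 7191.
18³ = 5832 falls short of 7191 but 18⁴ = 104976 reaches it, so n = 4.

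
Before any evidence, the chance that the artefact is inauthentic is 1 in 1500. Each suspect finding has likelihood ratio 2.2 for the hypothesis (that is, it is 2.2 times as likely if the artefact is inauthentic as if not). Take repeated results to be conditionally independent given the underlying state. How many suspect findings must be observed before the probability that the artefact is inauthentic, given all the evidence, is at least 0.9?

13

Prior odds: (1/1500) ÷ (1499/1500) = 1/1499.
Likelihood ratio per suspect finding = 2.2.
Target posterior odds = 0.9/0.1 = 9.
Require 2.2ⁿ ≥ 9 ÷ (1/1499) = 13491.
2.2¹² ≈12855 falls short of 13491 but 2.2¹³ ≈28281 reaches it, so n = 13.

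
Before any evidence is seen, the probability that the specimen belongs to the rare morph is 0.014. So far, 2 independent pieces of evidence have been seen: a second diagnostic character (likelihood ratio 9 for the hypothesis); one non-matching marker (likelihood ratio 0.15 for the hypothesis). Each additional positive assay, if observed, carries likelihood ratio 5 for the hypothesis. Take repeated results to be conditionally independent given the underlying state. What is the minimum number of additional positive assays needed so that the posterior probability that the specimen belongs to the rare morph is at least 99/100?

Prior odds = 0.014/0.986 = 7/493.
Combined Bayes factor of the evidence already in hand = 9 × 0.15 = 1.35.
Odds after that evidence = (7/493) × 1.35 = 189/9860.
Target odds = 0.99/0.01 = 99.
Need 5ⁿ ≥ 99 ÷ (189/9860) = 108460/21.
5⁵ = 3125 falls short of 108460/21 but 5⁶ = 15625 reaches it, so n = 6.

6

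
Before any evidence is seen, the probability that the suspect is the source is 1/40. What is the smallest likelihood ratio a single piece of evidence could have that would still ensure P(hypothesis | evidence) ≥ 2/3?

78

Prior odds = 0.025/0.975 = 1/39.
Target odds = (2/3)/(1/3) = 2.
Required Bayes factor = 2 ÷ (1/39) = 78.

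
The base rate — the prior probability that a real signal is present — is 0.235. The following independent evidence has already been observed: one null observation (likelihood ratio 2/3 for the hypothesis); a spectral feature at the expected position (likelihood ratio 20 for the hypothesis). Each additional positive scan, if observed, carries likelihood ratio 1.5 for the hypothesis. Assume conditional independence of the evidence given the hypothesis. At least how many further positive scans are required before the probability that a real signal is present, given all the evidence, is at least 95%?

4

Prior odds = 0.235/0.765 = 47/153.
Combined Bayes factor of the evidence already in hand = (2/3) × 20 = 40/3.
Odds after that evidence = (47/153) × 40/3 = 1880/459.
Target odds = 0.95/0.05 = 19.
Need 1.5ⁿ ≥ 19 ÷ (1880/459) = 8721/1880.
1.5³ = 3.375 falls short of 8721/1880 but 1.5⁴ = 5.0625 reaches it, so n = 4.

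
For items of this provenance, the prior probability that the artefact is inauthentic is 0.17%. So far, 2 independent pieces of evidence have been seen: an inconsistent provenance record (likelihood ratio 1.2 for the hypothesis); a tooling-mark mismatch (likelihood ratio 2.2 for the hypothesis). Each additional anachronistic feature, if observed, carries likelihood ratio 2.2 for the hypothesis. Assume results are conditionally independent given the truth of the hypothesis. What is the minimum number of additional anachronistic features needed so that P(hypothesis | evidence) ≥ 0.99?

13

Prior odds = 0.0017/0.9983 = 17/9983.
Combined Bayes factor of the evidence already in hand = 1.2 × 2.2 = 2.64.
Odds after that evidence = (17/9983) × 2.64 = 1122/249575.
Target odds = 0.99/0.01 = 99.
Need 2.2ⁿ ≥ 99 ÷ (1122/249575) = 748725/34.
2.2¹² ≈12855 falls short of 748725/34 but 2.2¹³ ≈28281 reaches it, so n = 13.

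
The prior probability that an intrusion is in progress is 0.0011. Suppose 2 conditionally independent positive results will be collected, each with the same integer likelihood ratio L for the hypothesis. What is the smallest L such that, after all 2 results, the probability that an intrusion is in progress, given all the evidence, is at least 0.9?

91

Prior odds = 0.0011/0.9989 = 11/9989.
Target odds = 0.9/0.1 = 9.
Need L² ≥ 9 ÷ (11/9989) = 89901/11.
90² = 8100 < 89901/11 ≤ 8281 = 91², so L = 91.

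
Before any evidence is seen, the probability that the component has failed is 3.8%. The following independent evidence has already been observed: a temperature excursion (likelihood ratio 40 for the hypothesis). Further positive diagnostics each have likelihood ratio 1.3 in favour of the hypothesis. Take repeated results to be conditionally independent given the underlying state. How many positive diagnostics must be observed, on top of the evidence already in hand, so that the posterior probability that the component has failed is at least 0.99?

16

Prior odds = 0.038/0.962 = 19/481.
Bayes factor of the evidence already in hand = 40.
Odds after that evidence = (19/481) × 40 = 760/481.
Target odds = 0.99/0.01 = 99.
Need 1.3ⁿ ≥ 99 ÷ (760/481) = 47619/760.
1.3¹⁵ ≈51.1859 falls short of 47619/760 but 1.3¹⁶ ≈66.5417 reaches it, so n = 16.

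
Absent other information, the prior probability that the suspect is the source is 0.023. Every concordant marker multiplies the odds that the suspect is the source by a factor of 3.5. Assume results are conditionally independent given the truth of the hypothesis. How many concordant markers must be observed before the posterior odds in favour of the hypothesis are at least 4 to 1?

Prior odds: 0.023 ÷ 0.977 = 23/977.
Likelihood ratio per concordant marker = 3.5.
Target odds = 4.
Need (23/977) × 3.5ⁿ ≥ 4, i.e. 3.5ⁿ ≥ 3908/23.
3.5⁴ = 150.0625 falls short of 3908/23 but 3.5⁵ = 525.21875 reaches it, so n = 5.

5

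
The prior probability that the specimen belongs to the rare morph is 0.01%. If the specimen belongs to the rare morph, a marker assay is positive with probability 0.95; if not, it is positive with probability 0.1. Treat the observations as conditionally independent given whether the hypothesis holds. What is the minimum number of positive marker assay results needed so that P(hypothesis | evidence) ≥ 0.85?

5

Prior odds = 0.0001/0.9999 = 1/9999.
Likelihood ratio of a positive = 0.95/0.1 = 9.5.
Target odds: 0.85 ÷ 0.15 = 17/3.
Require 9.5ⁿ ≥ 17/3 ÷ (1/9999) = 56661.
9.5⁴ = 8145.0625 falls short of 56661 but 9.5⁵ = 77378.09375 reaches it, so n = 5.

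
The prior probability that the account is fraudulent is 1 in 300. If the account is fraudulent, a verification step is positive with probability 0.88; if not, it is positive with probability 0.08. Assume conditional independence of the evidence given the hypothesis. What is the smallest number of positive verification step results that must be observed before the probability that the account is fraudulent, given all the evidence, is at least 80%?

3

Prior odds = (1/300)/(299/300) = 1/299.
Likelihood ratio of a positive = 0.88/0.08 = 11.
Target posterior odds = 0.8/0.2 = 4.
Need (1/299) × 11ⁿ ≥ 4, i.e. 11ⁿ ≥ 1196.
11² = 121 falls short of 1196 but 11³ = 1331 reaches it, so n = 3.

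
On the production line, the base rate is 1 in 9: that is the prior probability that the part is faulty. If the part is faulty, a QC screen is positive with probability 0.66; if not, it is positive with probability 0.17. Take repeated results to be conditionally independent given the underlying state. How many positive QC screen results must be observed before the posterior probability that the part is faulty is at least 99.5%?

6

Prior odds = (1/9)/(8/9) = 0.125.
Likelihood ratio of a positive = 0.66/0.17 = 66/17.
Target posterior odds = 0.995/0.005 = 199.
Require (66/17)ⁿ ≥ 199 ÷ 0.125 = 1592.
(66/17)⁵ ≈882.013 falls short of 1592 but (66/17)⁶ ≈3424.29 reaches it, so n = 6.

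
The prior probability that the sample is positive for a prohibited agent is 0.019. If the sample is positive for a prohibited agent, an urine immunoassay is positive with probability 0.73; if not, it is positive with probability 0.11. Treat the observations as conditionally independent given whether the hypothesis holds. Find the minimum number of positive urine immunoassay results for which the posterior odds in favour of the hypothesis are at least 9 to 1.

4

Prior odds = 0.019/0.981 = 19/981.
Likelihood ratio of a positive = 0.73/0.11 = 73/11.
Target odds = 9.
Need (19/981) × (73/11)ⁿ ≥ 9, i.e. (73/11)ⁿ ≥ 8829/19.
(73/11)³ = 389017/1331 falls short of 8829/19 but (73/11)⁴ = 28398241/14641 reaches it, so n = 4.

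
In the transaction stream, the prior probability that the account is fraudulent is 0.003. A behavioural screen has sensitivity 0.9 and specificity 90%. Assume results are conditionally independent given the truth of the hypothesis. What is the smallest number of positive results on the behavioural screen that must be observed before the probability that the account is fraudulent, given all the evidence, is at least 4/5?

4

Prior odds: 0.003 ÷ 0.997 = 3/997.
False-positive rate = 1 − 0.9 = 0.1; likelihood ratio of a positive = 0.9/0.1 = 9.
Target odds: 0.8 ÷ 0.2 = 4.
Require 9ⁿ ≥ 4 ÷ (3/997) = 3988/3.
9³ = 729 falls short of 3988/3 but 9⁴ = 6561 reaches it, so n = 4.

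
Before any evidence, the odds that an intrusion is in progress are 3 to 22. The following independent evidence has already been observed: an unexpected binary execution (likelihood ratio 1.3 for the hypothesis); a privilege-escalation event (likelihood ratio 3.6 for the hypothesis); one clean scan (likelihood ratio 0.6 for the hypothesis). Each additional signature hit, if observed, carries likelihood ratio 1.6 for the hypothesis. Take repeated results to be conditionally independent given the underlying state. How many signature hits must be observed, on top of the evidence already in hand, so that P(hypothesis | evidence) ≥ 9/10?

7

Prior odds = 3/22.
Combined Bayes factor of the evidence already in hand = 1.3 × 3.6 × 0.6 = 2.808.
Odds after that evidence = (3/22) × 2.808 = 1053/2750.
Target odds = 0.9/0.1 = 9.
Need 1.6ⁿ ≥ 9 ÷ (1053/2750) = 2750/117.
1.6⁶ = 262144/15625 falls short of 2750/117 but 1.6⁷ = 2097152/78125 reaches it, so n = 7.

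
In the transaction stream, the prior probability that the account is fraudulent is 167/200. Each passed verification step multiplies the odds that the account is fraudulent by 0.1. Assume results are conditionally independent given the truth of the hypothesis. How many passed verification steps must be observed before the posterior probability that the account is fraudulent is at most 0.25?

2

Prior odds: 0.835 ÷ 0.165 = 167/33.
Likelihood ratio per passed verification step = 0.1.
Target posterior odds = 0.25/0.75 = 1/3.
Require 0.1ⁿ ≤ 1/3 ÷ (167/33) = 11/167.
0.1¹ = 0.1 is still above 11/167 but 0.1² = 0.01 is at or below it, so n = 2.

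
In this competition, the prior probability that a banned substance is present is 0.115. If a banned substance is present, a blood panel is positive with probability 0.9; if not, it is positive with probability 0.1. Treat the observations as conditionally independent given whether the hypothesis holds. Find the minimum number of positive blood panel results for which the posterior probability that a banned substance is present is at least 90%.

Prior odds: 0.115 ÷ 0.885 = 23/177.
Likelihood ratio of a positive = 0.9/0.1 = 9.
Target odds: 0.9 ÷ 0.1 = 9.
Need (23/177) × 9ⁿ ≥ 9, i.e. 9ⁿ ≥ 1593/23.
9¹ = 9 falls short of 1593/23 but 9² = 81 reaches it, so n = 2.

2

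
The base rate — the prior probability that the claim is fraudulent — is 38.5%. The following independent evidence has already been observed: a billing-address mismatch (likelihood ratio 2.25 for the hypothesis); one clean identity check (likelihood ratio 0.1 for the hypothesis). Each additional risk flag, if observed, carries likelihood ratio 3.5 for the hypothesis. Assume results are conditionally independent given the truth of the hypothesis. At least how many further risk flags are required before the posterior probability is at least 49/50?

5

Prior odds = 0.385/0.615 = 77/123.
Combined Bayes factor of the evidence already in hand = 2.25 × 0.1 = 0.225.
Odds after that evidence = (77/123) × 0.225 = 231/1640.
Target odds = 0.98/0.02 = 49.
Need 3.5ⁿ ≥ 49 ÷ (231/1640) = 11480/33.
3.5⁴ = 150.0625 falls short of 11480/33 but 3.5⁵ = 525.21875 reaches it, so n = 5.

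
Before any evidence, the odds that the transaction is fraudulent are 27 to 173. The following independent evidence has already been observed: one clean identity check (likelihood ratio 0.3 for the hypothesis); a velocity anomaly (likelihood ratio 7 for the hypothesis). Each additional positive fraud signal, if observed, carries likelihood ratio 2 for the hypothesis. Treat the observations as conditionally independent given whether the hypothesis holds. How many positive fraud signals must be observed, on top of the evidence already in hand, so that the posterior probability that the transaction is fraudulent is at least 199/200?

10

Prior odds = 27/173.
Combined Bayes factor of the evidence already in hand = 0.3 × 7 = 2.1.
Odds after that evidence = (27/173) × 2.1 = 567/1730.
Target odds = 0.995/0.005 = 199.
Need 2ⁿ ≥ 199 ÷ (567/1730) = 344270/567.
2⁹ = 512 falls short of 344270/567 but 2¹⁰ = 1024 reaches it, so n = 10.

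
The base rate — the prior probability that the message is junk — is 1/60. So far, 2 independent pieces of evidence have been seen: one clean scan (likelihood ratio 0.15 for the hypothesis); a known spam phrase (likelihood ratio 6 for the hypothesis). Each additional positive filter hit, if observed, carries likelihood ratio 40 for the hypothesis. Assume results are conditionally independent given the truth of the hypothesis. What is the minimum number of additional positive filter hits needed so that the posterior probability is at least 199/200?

Prior odds = (1/60)/(59/60) = 1/59.
Combined Bayes factor of the evidence already in hand = 0.15 × 6 = 0.9.
Odds after that evidence = (1/59) × 0.9 = 9/590.
Target odds = 0.995/0.005 = 199.
Need 40ⁿ ≥ 199 ÷ (9/590) = 117410/9.
40² = 1600 falls short of 117410/9 but 40³ = 64000 reaches it, so n = 3.

3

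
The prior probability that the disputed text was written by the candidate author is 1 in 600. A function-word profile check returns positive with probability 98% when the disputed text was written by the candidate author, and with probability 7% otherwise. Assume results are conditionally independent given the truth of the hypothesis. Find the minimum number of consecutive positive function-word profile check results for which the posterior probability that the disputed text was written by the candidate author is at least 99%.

Prior odds = (1/600)/(599/600) = 1/599.
Likelihood ratio of a positive result = 0.98/0.07 = 14.
Target odds: 0.99 ÷ 0.01 = 99.
Require 14ⁿ ≥ 99 ÷ (1/599) = 59301.
14⁴ = 38416 falls short of 59301 but 14⁵ = 537824 reaches it, so n = 5.

5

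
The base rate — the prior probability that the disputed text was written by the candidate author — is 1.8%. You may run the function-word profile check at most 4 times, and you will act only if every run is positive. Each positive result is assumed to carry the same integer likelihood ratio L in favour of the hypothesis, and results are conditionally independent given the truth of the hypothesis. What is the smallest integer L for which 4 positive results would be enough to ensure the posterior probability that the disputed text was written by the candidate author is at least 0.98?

8

Prior odds = 0.018/0.982 = 9/491.
Target odds = 0.98/0.02 = 49.
Need L⁴ ≥ 49 ÷ (9/491) = 24059/9.
7⁴ = 2401 < 24059/9 ≤ 4096 = 8⁴, so L = 8.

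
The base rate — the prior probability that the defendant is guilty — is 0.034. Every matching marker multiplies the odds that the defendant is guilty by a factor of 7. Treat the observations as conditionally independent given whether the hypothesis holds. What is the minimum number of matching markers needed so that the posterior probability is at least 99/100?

5

Prior odds: 0.034 ÷ 0.966 = 17/483.
Likelihood ratio per matching marker = 7.
Target posterior odds = 0.99/0.01 = 99.
Require 7ⁿ ≥ 99 ÷ (17/483) = 47817/17.
7⁴ = 2401 falls short of 47817/17 but 7⁵ = 16807 reaches it, so n = 5.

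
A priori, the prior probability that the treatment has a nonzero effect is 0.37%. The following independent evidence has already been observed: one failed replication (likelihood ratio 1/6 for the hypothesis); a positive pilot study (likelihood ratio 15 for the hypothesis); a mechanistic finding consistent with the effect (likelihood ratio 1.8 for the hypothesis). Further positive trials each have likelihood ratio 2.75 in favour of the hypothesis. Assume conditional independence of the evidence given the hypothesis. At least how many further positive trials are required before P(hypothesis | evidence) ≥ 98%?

Prior odds = 0.0037/0.9963 = 37/9963.
Combined Bayes factor of the evidence already in hand = (1/6) × 15 × 1.8 = 4.5.
Odds after that evidence = (37/9963) × 4.5 = 37/2214.
Target odds = 0.98/0.02 = 49.
Need 2.75ⁿ ≥ 49 ÷ (37/2214) = 108486/37.
2.75⁷ = 19487171/16384 falls short of 108486/37 but 2.75⁸ = 214358881/65536 reaches it, so n = 8.

8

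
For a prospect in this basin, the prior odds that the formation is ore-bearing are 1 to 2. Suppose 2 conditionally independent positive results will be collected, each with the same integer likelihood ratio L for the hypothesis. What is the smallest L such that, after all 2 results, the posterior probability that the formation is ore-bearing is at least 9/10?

5

Prior odds = 0.5.
Target odds = 0.9/0.1 = 9.
Need L² ≥ 9 ÷ 0.5 = 18.
4² = 16 < 18 ≤ 25 = 5², so L = 5.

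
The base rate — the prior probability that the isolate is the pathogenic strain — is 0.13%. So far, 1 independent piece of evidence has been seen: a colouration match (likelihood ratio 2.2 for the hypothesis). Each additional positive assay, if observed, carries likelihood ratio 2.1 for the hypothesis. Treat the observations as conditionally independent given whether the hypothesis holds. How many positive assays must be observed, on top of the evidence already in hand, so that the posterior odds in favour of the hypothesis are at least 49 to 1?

Prior odds = 0.0013/0.9987 = 13/9987.
Bayes factor of the evidence already in hand = 2.2.
Odds after that evidence = (13/9987) × 2.2 = 143/49935.
Target odds = 49.
Need 2.1ⁿ ≥ 49 ÷ (143/49935) = 2446815/143.
2.1¹³ ≈15447.2 falls short of 2446815/143 but 2.1¹⁴ ≈32439.2 reaches it, so n = 14.

14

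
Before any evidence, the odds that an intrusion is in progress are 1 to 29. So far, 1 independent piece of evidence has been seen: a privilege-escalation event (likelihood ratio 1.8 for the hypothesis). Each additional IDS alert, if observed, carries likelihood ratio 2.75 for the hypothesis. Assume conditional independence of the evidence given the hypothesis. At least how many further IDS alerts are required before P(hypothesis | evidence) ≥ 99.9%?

10

Prior odds = 1/29.
Bayes factor of the evidence already in hand = 1.8.
Odds after that evidence = (1/29) × 1.8 = 9/145.
Target odds = 0.999/0.001 = 999.
Need 2.75ⁿ ≥ 999 ÷ (9/145) = 16095.
2.75⁹ ≈8994.86 falls short of 16095 but 2.75¹⁰ ≈24735.9 reaches it, so n = 10.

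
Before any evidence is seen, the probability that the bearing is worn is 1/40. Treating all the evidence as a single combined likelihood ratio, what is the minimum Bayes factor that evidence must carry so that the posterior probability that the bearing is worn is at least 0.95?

741

Prior odds = 0.025/0.975 = 1/39.
Target odds = 0.95/0.05 = 19.
Required Bayes factor = 19 ÷ (1/39) = 741.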